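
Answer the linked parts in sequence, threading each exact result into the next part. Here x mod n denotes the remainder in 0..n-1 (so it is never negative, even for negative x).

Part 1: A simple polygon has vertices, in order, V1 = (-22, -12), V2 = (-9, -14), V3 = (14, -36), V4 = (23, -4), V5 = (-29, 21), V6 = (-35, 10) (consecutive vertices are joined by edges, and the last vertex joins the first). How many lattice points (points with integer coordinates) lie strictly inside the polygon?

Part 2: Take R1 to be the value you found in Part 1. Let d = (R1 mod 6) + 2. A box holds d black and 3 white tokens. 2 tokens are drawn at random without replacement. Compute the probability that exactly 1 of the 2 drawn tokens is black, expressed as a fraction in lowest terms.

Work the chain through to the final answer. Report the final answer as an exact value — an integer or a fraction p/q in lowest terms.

3/5

Part 1: cross terms: (-22*-14 - -9*-12)=200, (-9*-36 - 14*-14)=520, (14*-4 - 23*-36)=772, (23*21 - -29*-4)=367, (-29*10 - -35*21)=445, (-35*-12 - -22*10)=640; twice the area = |2944| = 2944; area = 1472; boundary points = 1 + 1 + 1 + 1 + 1 + 1 = 6; strictly interior points = area - boundary/2 + 1 = 1470; answer 1470
Part 2: R1 = 1470; d = 2; total draws C(5,2) = 10; favorable C(2,1)*C(3,1) = 6; P = 3/5; answer 3/5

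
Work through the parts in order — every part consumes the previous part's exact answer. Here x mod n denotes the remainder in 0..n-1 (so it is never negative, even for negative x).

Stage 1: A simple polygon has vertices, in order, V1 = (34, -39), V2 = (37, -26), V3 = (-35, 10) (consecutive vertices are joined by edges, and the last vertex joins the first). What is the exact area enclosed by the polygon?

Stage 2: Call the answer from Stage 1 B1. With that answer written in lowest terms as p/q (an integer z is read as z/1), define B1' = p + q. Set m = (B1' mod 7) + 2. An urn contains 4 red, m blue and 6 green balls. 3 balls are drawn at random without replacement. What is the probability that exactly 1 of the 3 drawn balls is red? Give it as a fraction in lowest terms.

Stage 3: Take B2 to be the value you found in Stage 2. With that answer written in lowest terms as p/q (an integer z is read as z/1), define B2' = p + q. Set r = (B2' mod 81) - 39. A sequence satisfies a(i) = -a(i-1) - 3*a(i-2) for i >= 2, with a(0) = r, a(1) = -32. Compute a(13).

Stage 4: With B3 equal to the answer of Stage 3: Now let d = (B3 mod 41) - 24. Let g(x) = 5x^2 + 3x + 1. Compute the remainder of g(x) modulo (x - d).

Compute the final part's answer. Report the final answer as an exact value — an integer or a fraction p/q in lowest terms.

471

Stage 1: cross terms: (34*-26 - 37*-39)=559, (37*10 - -35*-26)=-540, (-35*-39 - 34*10)=1025; twice the area = |1044| = 1044; area = 522; answer 522
Stage 2: B1 = 522; threaded value p + q = 523; m = 7; total draws C(17,3) = 680; favorable C(4,1)*C(13,2) = 312; P = 39/85; answer 39/85
Stage 3: B2 = 39/85; threaded value p + q = 124; r = 4; a(2) = -1*(-32) - 3*(4) = 20; iterating: a(2)=20, a(3)=76, a(4)=-136, a(5)=-92, a(6)=500, a(7)=-224, a(8)=-1276, a(9)=1948, a(10)=1880, a(11)=-7724, a(12)=2084, a(13)=21088; answer 21088
Stage 4: B3 = 21088; d = -10; remainder = value at the root: 5*(-10)^2 + 3*(-10)^1 + 1 = (500) + (-30) + (1) = 471; answer 471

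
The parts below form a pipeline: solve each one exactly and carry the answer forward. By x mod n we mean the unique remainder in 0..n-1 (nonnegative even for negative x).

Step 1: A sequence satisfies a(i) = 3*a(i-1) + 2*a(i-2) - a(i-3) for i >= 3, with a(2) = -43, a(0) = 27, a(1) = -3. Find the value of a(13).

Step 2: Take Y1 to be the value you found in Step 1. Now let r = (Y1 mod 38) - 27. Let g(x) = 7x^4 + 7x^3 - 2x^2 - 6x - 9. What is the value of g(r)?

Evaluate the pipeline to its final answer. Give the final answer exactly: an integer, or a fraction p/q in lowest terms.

1295775

Step 1: a(3) = 3*(-43) + 2*(-3) - 1*(27) = -162; iterating: a(3)=-162, a(4)=-569, a(5)=-1988, a(6)=-6940, a(7)=-24227, a(8)=-84573, a(9)=-295233, a(10)=-1030618, a(11)=-3597747, a(12)=-12559244, a(13)=-43842608; answer -43842608
Step 2: Y1 = -43842608; r = -21; 7*(-21)^4 + 7*(-21)^3 - 2*(-21)^2 - 6*(-21)^1 - 9 = (1361367) + (-64827) + (-882) + (126) + (-9) = 1295775; answer 1295775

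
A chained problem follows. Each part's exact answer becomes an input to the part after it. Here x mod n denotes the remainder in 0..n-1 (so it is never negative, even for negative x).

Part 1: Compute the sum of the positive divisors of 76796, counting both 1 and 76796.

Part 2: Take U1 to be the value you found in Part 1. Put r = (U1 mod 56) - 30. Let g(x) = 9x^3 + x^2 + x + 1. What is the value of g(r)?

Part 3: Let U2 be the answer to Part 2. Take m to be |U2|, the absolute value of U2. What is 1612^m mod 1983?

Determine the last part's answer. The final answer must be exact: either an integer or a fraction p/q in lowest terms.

Part 1: 76796 = 2^2 * 73 * 263; sigma = (1 + 2 + 4) * (1 + 73) * (1 + 263) = 7 * 74 * 264 = 136752; answer 136752
Part 2: U1 = 136752; r = -30; 9*(-30)^3 + 1*(-30)^2 + 1*(-30)^1 + 1 = (-243000) + (900) + (-30) + (1) = -242129; answer -242129
Part 3: U2 = -242129; m = 242129; squarings mod 1983: 1612^1=1612, 1612^2=814, 1612^4=274, 1612^8=1705, 1612^16=1930, 1612^32=826, 1612^64=124, 1612^128=1495, 1612^256=184, 1612^512=145, 1612^1024=1195, 1612^2048=265, 1612^4096=820, 1612^8192=163, 1612^16384=790, 1612^32768=1438, 1612^65536=1558, 1612^131072=172; 1612^242129 = 1612^1 * 1612^16 * 1612^64 * 1612^128 * 1612^256 * 1612^4096 * 1612^8192 * 1612^32768 * 1612^65536 * 1612^131072 = 955 (mod 1983); answer 955

955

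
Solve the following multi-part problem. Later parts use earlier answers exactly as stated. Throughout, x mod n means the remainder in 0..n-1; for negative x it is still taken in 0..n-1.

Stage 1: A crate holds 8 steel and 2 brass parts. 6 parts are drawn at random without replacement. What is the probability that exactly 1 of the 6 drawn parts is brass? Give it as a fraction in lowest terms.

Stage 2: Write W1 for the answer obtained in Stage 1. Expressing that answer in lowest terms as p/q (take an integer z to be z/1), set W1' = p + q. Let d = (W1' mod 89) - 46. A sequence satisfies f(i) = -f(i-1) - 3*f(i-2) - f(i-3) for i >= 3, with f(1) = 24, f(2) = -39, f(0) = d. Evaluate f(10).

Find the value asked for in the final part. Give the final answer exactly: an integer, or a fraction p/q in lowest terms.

Stage 1: total draws C(10,6) = 210; favorable C(2,1)*C(8,5) = 112; P = 8/15; answer 8/15
Stage 2: W1 = 8/15; threaded value p + q = 23; d = -23; f(3) = -1*(-39) - 3*(24) - 1*(-23) = -10; iterating: f(3)=-10, f(4)=103, f(5)=-34, f(6)=-265, f(7)=264, f(8)=565, f(9)=-1092, f(10)=-867; answer -867

-867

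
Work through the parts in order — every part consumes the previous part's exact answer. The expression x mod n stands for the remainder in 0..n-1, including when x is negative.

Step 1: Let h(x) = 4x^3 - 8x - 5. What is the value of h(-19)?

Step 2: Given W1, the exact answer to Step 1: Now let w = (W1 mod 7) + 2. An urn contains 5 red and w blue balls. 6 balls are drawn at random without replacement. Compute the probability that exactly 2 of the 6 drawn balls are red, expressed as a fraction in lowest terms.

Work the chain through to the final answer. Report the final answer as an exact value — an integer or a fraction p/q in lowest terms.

Step 1: 4*(-19)^3 - 8*(-19)^1 - 5 = (-27436) + (152) + (-5) = -27289; answer -27289
Step 2: W1 = -27289; w = 6; total draws C(11,6) = 462; favorable C(5,2)*C(6,4) = 150; P = 25/77; answer 25/77

25/77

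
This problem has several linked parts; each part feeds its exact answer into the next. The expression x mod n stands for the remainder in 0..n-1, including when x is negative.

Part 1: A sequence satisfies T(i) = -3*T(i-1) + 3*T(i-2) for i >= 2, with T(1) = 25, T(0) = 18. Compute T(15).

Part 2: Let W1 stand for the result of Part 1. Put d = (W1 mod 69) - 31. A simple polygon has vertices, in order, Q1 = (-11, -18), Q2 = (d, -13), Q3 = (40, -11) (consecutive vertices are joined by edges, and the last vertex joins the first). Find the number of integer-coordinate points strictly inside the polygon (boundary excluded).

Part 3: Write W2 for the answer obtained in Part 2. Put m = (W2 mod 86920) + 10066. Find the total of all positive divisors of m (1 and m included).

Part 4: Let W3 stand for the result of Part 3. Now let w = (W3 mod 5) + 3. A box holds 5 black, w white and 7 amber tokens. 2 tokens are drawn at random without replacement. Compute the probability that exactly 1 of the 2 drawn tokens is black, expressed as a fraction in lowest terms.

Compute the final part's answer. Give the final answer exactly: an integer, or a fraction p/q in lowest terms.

Part 1: T(2) = -3*(25) + 3*(18) = -21; iterating: T(2)=-21, T(3)=138, T(4)=-477, T(5)=1845, T(6)=-6966, T(7)=26433, T(8)=-100197, T(9)=379890, T(10)=-1440261, T(11)=5460453, T(12)=-20702142, T(13)=78487785, T(14)=-297569781, T(15)=1128172698; answer 1128172698
Part 2: W1 = 1128172698; d = 35; cross terms: (-11*-13 - 35*-18)=773, (35*-11 - 40*-13)=135, (40*-18 - -11*-11)=-841; twice the area = |67| = 67; area = 67/2; boundary points = 1 + 1 + 1 = 3; strictly interior points = area - boundary/2 + 1 = 33; answer 33
Part 3: W2 = 33; m = 10099; 10099 is prime, so its only divisors are 1 and 10099; sigma = 1 + 10099 = 10100; answer 10100
Part 4: W3 = 10100; w = 3; total draws C(15,2) = 105; favorable C(5,1)*C(10,1) = 50; P = 10/21; answer 10/21

10/21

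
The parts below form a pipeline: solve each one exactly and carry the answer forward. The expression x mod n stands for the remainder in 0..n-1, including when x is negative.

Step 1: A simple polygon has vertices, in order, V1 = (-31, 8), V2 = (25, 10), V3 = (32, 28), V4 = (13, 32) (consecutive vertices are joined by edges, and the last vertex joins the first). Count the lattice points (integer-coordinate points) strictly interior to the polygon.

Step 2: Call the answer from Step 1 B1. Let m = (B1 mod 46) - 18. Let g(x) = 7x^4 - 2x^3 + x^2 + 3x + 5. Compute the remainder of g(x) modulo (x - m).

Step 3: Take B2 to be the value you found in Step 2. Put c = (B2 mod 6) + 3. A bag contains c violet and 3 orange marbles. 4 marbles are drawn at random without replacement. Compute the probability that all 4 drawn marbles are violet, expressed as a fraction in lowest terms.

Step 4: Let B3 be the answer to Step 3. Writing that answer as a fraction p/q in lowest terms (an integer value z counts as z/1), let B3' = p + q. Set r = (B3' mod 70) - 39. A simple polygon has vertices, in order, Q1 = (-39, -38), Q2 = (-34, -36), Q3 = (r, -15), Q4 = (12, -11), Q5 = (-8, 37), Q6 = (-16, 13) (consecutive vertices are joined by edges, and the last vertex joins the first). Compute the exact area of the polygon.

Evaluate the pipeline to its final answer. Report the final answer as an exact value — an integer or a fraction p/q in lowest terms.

1393

Step 1: cross terms: (-31*10 - 25*8)=-510, (25*28 - 32*10)=380, (32*32 - 13*28)=660, (13*8 - -31*32)=1096; twice the area = |1626| = 1626; area = 813; boundary points = 2 + 1 + 1 + 4 = 8; strictly interior points = area - boundary/2 + 1 = 810; answer 810
Step 2: B1 = 810; m = 10; remainder = value at the root: 7*(10)^4 - 2*(10)^3 + 1*(10)^2 + 3*(10)^1 + 5 = (70000) + (-2000) + (100) + (30) + (5) = 68135; answer 68135
Step 3: B2 = 68135; c = 8; total draws C(11,4) = 330; favorable C(8,4) = 70; P = 7/33; answer 7/33
Step 4: B3 = 7/33; threaded value p + q = 40; r = 1; cross terms: (-39*-36 - -34*-38)=112, (-34*-15 - 1*-36)=546, (1*-11 - 12*-15)=169, (12*37 - -8*-11)=356, (-8*13 - -16*37)=488, (-16*-38 - -39*13)=1115; twice the area = |2786| = 2786; area = 1393; answer 1393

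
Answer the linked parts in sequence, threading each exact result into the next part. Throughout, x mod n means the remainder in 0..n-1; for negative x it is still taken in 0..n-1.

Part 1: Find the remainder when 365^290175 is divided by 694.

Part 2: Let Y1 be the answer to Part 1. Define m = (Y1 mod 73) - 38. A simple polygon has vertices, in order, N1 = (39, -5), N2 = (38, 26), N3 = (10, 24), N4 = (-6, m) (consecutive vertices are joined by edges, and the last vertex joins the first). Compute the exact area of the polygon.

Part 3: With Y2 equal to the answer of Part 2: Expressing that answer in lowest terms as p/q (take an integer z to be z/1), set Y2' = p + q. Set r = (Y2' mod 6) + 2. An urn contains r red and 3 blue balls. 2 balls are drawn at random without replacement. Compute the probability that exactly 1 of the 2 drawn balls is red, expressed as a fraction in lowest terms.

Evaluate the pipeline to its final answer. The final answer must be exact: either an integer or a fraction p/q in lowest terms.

3/5

Part 1: squarings mod 694: 365^1=365, 365^2=671, 365^4=529, 365^8=159, 365^16=297, 365^32=71, 365^64=183, 365^128=177, 365^256=99, 365^512=85, 365^1024=285, 365^2048=27, 365^4096=35, 365^8192=531, 365^16384=197, 365^32768=639, 365^65536=249, 365^131072=235, 365^262144=399; 365^290175 = 365^1 * 365^2 * 365^4 * 365^8 * 365^16 * 365^32 * 365^64 * 365^256 * 365^1024 * 365^2048 * 365^8192 * 365^16384 * 365^262144 = 669 (mod 694); answer 669
Part 2: Y1 = 669; m = -26; cross terms: (39*26 - 38*-5)=1204, (38*24 - 10*26)=652, (10*-26 - -6*24)=-116, (-6*-5 - 39*-26)=1044; twice the area = |2784| = 2784; area = 1392; answer 1392
Part 3: Y2 = 1392; threaded value p + q = 1393; r = 3; total draws C(6,2) = 15; favorable C(3,1)*C(3,1) = 9; P = 3/5; answer 3/5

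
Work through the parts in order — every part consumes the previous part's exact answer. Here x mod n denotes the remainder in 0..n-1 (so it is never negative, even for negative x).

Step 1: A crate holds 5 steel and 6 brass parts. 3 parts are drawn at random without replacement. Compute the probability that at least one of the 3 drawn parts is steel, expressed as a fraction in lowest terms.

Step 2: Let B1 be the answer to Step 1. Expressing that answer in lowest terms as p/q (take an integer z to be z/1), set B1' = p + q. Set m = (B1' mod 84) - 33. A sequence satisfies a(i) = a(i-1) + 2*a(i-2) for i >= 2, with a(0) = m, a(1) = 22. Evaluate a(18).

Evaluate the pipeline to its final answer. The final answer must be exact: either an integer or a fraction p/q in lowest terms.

Step 1: total draws C(11,3) = 165; complement C(6,3) = 20; favorable 165 - 20 = 145; P = 29/33; answer 29/33
Step 2: B1 = 29/33; threaded value p + q = 62; m = 29; a(2) = 1*(22) + 2*(29) = 80; iterating: a(2)=80, a(3)=124, a(4)=284, a(5)=532, a(6)=1100, a(7)=2164, a(8)=4364, a(9)=8692, a(10)=17420, a(11)=34804, a(12)=69644, a(13)=139252, a(14)=278540, a(15)=557044, a(16)=1114124, a(17)=2228212, a(18)=4456460; answer 4456460

4456460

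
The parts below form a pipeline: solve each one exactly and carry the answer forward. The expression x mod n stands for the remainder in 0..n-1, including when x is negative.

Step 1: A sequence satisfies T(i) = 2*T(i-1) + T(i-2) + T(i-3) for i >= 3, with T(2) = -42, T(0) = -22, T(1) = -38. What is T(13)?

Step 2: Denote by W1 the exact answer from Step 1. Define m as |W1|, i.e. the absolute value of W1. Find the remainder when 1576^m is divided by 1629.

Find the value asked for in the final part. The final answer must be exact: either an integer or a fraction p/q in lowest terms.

325

Step 1: T(3) = 2*(-42) + 1*(-38) + 1*(-22) = -144; iterating: T(3)=-144, T(4)=-368, T(5)=-922, T(6)=-2356, T(7)=-6002, T(8)=-15282, T(9)=-38922, T(10)=-99128, T(11)=-252460, T(12)=-642970, T(13)=-1637528; answer -1637528
Step 2: W1 = -1637528; m = 1637528; squarings mod 1629: 1576^1=1576, 1576^2=1180, 1576^4=1234, 1576^8=1270, 1576^16=190, 1576^32=262, 1576^64=226, 1576^128=577, 1576^256=613, 1576^512=1099, 1576^1024=712, 1576^2048=325, 1576^4096=1369, 1576^8192=811, 1576^16384=1234, 1576^32768=1270, 1576^65536=190, 1576^131072=262, 1576^262144=226, 1576^524288=577, 1576^1048576=613; 1576^1637528 = 1576^8 * 1576^16 * 1576^128 * 1576^1024 * 1576^2048 * 1576^4096 * 1576^8192 * 1576^16384 * 1576^32768 * 1576^524288 * 1576^1048576 = 325 (mod 1629); answer 325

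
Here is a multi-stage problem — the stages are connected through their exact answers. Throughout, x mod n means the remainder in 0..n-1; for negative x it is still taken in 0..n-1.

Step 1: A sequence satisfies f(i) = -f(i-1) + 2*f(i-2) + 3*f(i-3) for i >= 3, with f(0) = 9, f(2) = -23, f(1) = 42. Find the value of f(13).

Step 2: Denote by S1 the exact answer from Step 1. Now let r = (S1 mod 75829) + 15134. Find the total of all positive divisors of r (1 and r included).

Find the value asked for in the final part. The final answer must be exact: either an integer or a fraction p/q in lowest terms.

19392

Step 1: f(3) = -1*(-23) + 2*(42) + 3*(9) = 134; iterating: f(3)=134, f(4)=-54, f(5)=253, f(6)=41, f(7)=303, f(8)=538, f(9)=191, f(10)=1794, f(11)=202, f(12)=3959, f(13)=1827; answer 1827
Step 2: S1 = 1827; r = 16961; 16961 = 7 * 2423; sigma = (1 + 7) * (1 + 2423) = 8 * 2424 = 19392; answer 19392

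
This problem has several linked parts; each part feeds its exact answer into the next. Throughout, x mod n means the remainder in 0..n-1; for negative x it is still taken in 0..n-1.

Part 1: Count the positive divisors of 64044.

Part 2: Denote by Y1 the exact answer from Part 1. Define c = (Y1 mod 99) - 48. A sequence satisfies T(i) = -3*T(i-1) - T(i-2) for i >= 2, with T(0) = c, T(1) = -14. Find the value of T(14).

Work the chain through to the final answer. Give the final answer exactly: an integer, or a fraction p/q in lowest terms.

7362786

Part 1: 64044 = 2^2 * 3^3 * 593; number of divisors = (2+1) * (3+1) * (1+1) = 24; answer 24
Part 2: Y1 = 24; c = -24; T(2) = -3*(-14) - 1*(-24) = 66; iterating: T(2)=66, T(3)=-184, T(4)=486, T(5)=-1274, T(6)=3336, T(7)=-8734, T(8)=22866, T(9)=-59864, T(10)=156726, T(11)=-410314, T(12)=1074216, T(13)=-2812334, T(14)=7362786; answer 7362786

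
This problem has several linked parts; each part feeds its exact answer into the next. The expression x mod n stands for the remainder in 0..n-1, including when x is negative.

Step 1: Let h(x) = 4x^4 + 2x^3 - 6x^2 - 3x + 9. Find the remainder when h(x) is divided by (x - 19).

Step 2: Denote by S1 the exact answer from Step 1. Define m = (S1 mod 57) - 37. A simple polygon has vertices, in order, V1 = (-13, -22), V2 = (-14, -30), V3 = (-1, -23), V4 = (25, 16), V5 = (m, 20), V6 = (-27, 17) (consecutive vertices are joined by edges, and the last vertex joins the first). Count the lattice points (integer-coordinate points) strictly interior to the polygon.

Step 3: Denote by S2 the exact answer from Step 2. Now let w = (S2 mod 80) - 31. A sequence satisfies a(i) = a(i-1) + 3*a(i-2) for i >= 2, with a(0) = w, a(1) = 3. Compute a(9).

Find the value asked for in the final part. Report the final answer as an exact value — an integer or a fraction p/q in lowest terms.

Step 1: remainder = value at the root: 4*(19)^4 + 2*(19)^3 - 6*(19)^2 - 3*(19)^1 + 9 = (521284) + (13718) + (-2166) + (-57) + (9) = 532788; answer 532788
Step 2: S1 = 532788; m = -28; cross terms: (-13*-30 - -14*-22)=82, (-14*-23 - -1*-30)=292, (-1*16 - 25*-23)=559, (25*20 - -28*16)=948, (-28*17 - -27*20)=64, (-27*-22 - -13*17)=815; twice the area = |2760| = 2760; area = 1380; boundary points = 1 + 1 + 13 + 1 + 1 + 1 = 18; strictly interior points = area - boundary/2 + 1 = 1372; answer 1372
Step 3: S2 = 1372; w = -19; a(2) = 1*(3) + 3*(-19) = -54; iterating: a(2)=-54, a(3)=-45, a(4)=-207, a(5)=-342, a(6)=-963, a(7)=-1989, a(8)=-4878, a(9)=-10845; answer -10845

-10845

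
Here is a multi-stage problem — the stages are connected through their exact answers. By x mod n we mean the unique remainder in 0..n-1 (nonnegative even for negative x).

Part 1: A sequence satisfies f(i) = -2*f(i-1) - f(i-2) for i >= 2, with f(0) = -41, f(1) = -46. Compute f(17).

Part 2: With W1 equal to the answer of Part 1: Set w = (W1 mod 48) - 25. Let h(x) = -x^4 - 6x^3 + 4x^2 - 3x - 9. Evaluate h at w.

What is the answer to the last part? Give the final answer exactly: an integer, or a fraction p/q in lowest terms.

Part 1: f(2) = -2*(-46) - 1*(-41) = 133; iterating: f(2)=133, f(3)=-220, f(4)=307, f(5)=-394, f(6)=481, f(7)=-568, f(8)=655, f(9)=-742, f(10)=829, f(11)=-916, f(12)=1003, f(13)=-1090, f(14)=1177, f(15)=-1264, f(16)=1351, f(17)=-1438; answer -1438
Part 2: W1 = -1438; w = -23; -1*(-23)^4 - 6*(-23)^3 + 4*(-23)^2 - 3*(-23)^1 - 9 = (-279841) + (73002) + (2116) + (69) + (-9) = -204663; answer -204663

-204663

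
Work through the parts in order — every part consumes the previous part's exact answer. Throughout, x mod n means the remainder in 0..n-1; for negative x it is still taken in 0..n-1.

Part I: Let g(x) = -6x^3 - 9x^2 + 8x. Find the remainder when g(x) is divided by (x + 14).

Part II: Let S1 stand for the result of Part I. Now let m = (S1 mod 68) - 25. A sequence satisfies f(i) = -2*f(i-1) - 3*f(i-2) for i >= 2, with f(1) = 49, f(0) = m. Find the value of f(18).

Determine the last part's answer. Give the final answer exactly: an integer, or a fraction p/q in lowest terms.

Part I: remainder = value at the root: -6*(-14)^3 - 9*(-14)^2 + 8*(-14)^1 = (16464) + (-1764) + (-112) = 14588; answer 14588
Part II: S1 = 14588; m = 11; f(2) = -2*(49) - 3*(11) = -131; iterating: f(2)=-131, f(3)=115, f(4)=163, f(5)=-671, f(6)=853, f(7)=307, f(8)=-3173, f(9)=5425, f(10)=-1331, f(11)=-13613, f(12)=31219, f(13)=-21599, f(14)=-50459, f(15)=165715, f(16)=-180053, f(17)=-137039, f(18)=814237; answer 814237

814237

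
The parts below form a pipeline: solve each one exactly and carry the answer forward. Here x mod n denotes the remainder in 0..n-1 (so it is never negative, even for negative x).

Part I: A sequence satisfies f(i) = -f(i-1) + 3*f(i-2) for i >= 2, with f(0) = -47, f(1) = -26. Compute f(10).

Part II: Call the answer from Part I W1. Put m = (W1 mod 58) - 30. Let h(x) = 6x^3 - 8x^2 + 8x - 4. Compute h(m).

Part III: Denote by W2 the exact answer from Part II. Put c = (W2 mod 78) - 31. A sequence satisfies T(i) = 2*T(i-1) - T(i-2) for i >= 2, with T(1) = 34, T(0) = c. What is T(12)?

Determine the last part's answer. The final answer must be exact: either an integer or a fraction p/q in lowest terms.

199

Part I: f(2) = -1*(-26) + 3*(-47) = -115; iterating: f(2)=-115, f(3)=37, f(4)=-382, f(5)=493, f(6)=-1639, f(7)=3118, f(8)=-8035, f(9)=17389, f(10)=-41494; answer -41494
Part II: W1 = -41494; m = 4; 6*(4)^3 - 8*(4)^2 + 8*(4)^1 - 4 = (384) + (-128) + (32) + (-4) = 284; answer 284
Part III: W2 = 284; c = 19; T(2) = 2*(34) - 1*(19) = 49; iterating: T(2)=49, T(3)=64, T(4)=79, T(5)=94, T(6)=109, T(7)=124, T(8)=139, T(9)=154, T(10)=169, T(11)=184, T(12)=199; answer 199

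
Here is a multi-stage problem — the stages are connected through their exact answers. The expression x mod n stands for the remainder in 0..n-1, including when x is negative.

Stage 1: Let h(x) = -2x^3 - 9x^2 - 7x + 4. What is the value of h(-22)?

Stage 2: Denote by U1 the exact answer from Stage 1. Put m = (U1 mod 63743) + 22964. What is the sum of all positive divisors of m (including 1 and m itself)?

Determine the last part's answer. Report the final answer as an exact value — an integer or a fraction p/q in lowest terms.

Stage 1: -2*(-22)^3 - 9*(-22)^2 - 7*(-22)^1 + 4 = (21296) + (-4356) + (154) + (4) = 17098; answer 17098
Stage 2: U1 = 17098; m = 40062; 40062 = 2 * 3 * 11 * 607; sigma = (1 + 2) * (1 + 3) * (1 + 11) * (1 + 607) = 3 * 4 * 12 * 608 = 87552; answer 87552

87552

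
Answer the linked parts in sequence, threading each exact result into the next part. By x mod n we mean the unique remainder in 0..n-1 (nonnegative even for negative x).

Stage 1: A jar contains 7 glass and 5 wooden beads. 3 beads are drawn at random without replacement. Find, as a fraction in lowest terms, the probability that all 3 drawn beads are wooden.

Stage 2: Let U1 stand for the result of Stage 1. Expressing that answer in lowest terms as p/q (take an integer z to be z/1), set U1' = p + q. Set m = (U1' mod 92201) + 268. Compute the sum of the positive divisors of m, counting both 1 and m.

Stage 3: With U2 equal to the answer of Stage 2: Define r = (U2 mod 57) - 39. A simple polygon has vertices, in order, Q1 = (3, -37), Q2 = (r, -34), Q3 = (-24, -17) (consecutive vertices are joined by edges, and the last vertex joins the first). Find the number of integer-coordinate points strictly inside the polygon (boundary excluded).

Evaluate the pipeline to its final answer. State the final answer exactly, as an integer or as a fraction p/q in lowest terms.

120

Stage 1: total draws C(12,3) = 220; favorable C(5,3) = 10; P = 1/22; answer 1/22
Stage 2: U1 = 1/22; threaded value p + q = 23; m = 291; 291 = 3 * 97; sigma = (1 + 3) * (1 + 97) = 4 * 98 = 392; answer 392
Stage 3: U2 = 392; r = 11; cross terms: (3*-34 - 11*-37)=305, (11*-17 - -24*-34)=-1003, (-24*-37 - 3*-17)=939; twice the area = |241| = 241; area = 241/2; boundary points = 1 + 1 + 1 = 3; strictly interior points = area - boundary/2 + 1 = 120; answer 120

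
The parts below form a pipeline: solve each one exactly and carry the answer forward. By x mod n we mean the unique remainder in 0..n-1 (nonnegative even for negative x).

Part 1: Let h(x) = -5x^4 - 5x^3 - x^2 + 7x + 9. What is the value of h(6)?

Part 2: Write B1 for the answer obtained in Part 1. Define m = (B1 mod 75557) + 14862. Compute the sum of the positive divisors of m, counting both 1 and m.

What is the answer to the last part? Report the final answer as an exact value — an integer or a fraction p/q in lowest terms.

Part 1: -5*(6)^4 - 5*(6)^3 - 1*(6)^2 + 7*(6)^1 + 9 = (-6480) + (-1080) + (-36) + (42) + (9) = -7545; answer -7545
Part 2: B1 = -7545; m = 82874; 82874 = 2 * 11 * 3767; sigma = (1 + 2) * (1 + 11) * (1 + 3767) = 3 * 12 * 3768 = 135648; answer 135648

135648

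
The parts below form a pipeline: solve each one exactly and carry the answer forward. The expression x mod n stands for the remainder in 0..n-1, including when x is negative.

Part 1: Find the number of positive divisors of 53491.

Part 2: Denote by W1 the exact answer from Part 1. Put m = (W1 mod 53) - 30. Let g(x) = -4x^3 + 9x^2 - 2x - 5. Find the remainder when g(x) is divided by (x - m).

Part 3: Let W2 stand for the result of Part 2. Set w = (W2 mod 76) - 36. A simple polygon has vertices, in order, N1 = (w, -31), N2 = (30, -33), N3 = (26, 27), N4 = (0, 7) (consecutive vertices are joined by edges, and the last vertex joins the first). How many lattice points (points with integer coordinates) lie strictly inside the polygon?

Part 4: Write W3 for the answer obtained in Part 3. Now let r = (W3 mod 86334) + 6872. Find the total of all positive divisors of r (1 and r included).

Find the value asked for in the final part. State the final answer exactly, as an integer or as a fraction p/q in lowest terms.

Part 1: 53491 = 149 * 359; number of divisors = (1+1) * (1+1) = 4; answer 4
Part 2: W1 = 4; m = -26; remainder = value at the root: -4*(-26)^3 + 9*(-26)^2 - 2*(-26)^1 - 5 = (70304) + (6084) + (52) + (-5) = 76435; answer 76435
Part 3: W2 = 76435; w = 19; cross terms: (19*-33 - 30*-31)=303, (30*27 - 26*-33)=1668, (26*7 - 0*27)=182, (0*-31 - 19*7)=-133; twice the area = |2020| = 2020; area = 1010; boundary points = 1 + 4 + 2 + 19 = 26; strictly interior points = area - boundary/2 + 1 = 998; answer 998
Part 4: W3 = 998; r = 7870; 7870 = 2 * 5 * 787; sigma = (1 + 2) * (1 + 5) * (1 + 787) = 3 * 6 * 788 = 14184; answer 14184

14184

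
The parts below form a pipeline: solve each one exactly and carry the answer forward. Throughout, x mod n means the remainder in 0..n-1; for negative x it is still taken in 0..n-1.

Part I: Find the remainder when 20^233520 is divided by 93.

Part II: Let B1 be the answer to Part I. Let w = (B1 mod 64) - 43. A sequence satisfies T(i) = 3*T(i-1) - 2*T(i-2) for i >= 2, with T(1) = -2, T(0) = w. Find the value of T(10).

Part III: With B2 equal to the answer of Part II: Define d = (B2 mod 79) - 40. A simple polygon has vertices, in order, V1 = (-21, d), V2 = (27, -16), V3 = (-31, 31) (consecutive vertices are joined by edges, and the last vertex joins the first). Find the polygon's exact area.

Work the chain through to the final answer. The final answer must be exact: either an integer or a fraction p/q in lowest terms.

Part I: squarings mod 93: 20^1=20, 20^2=28, 20^4=40, 20^8=19, 20^16=82, 20^32=28, 20^64=40, 20^128=19, 20^256=82, 20^512=28, 20^1024=40, 20^2048=19, 20^4096=82, 20^8192=28, 20^16384=40, 20^32768=19, 20^65536=82, 20^131072=28; 20^233520 = 20^16 * 20^32 * 20^4096 * 20^32768 * 20^65536 * 20^131072 = 1 (mod 93); answer 1
Part II: B1 = 1; w = -42; T(2) = 3*(-2) - 2*(-42) = 78; iterating: T(2)=78, T(3)=238, T(4)=558, T(5)=1198, T(6)=2478, T(7)=5038, T(8)=10158, T(9)=20398, T(10)=40878; answer 40878
Part III: B2 = 40878; d = -5; cross terms: (-21*-16 - 27*-5)=471, (27*31 - -31*-16)=341, (-31*-5 - -21*31)=806; twice the area = |1618| = 1618; area = 809; answer 809

809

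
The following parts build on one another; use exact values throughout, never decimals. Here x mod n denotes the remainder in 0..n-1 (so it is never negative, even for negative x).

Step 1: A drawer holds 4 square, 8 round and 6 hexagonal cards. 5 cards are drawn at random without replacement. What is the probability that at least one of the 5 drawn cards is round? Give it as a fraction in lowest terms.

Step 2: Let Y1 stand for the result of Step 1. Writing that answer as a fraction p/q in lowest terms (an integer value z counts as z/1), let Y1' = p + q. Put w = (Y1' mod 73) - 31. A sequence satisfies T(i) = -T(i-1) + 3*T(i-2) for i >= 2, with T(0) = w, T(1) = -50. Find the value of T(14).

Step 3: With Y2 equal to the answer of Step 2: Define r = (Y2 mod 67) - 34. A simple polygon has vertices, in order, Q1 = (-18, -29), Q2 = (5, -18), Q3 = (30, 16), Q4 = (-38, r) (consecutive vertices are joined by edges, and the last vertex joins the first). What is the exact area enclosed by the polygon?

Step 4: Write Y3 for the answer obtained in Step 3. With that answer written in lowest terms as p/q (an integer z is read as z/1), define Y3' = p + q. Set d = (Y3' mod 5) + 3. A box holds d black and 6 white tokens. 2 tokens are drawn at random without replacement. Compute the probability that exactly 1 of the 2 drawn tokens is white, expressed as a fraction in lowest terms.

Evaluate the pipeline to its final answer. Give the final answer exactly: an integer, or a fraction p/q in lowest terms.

Step 1: total draws C(18,5) = 8568; complement C(10,5) = 252; favorable 8568 - 252 = 8316; P = 33/34; answer 33/34
Step 2: Y1 = 33/34; threaded value p + q = 67; w = 36; T(2) = -1*(-50) + 3*(36) = 158; iterating: T(2)=158, T(3)=-308, T(4)=782, T(5)=-1706, T(6)=4052, T(7)=-9170, T(8)=21326, T(9)=-48836, T(10)=112814, T(11)=-259322, T(12)=597764, T(13)=-1375730, T(14)=3169022; answer 3169022
Step 3: Y2 = 3169022; r = 22; cross terms: (-18*-18 - 5*-29)=469, (5*16 - 30*-18)=620, (30*22 - -38*16)=1268, (-38*-29 - -18*22)=1498; twice the area = |3855| = 3855; area = 3855/2; answer 3855/2
Step 4: Y3 = 3855/2; threaded value p + q = 3857; d = 5; total draws C(11,2) = 55; favorable C(6,1)*C(5,1) = 30; P = 6/11; answer 6/11

6/11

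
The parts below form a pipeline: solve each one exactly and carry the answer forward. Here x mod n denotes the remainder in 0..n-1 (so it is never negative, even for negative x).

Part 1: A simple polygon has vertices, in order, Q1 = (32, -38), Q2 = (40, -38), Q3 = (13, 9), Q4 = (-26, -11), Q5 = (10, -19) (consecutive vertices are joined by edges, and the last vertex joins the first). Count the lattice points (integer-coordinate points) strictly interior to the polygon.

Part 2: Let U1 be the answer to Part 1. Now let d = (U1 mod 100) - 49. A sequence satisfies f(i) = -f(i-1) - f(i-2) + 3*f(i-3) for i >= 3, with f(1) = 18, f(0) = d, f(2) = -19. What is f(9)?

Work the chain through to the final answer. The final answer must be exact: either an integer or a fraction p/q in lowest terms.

Part 1: cross terms: (32*-38 - 40*-38)=304, (40*9 - 13*-38)=854, (13*-11 - -26*9)=91, (-26*-19 - 10*-11)=604, (10*-38 - 32*-19)=228; twice the area = |2081| = 2081; area = 2081/2; boundary points = 8 + 1 + 1 + 4 + 1 = 15; strictly interior points = area - boundary/2 + 1 = 1034; answer 1034
Part 2: U1 = 1034; d = -15; f(3) = -1*(-19) - 1*(18) + 3*(-15) = -44; iterating: f(3)=-44, f(4)=117, f(5)=-130, f(6)=-119, f(7)=600, f(8)=-871, f(9)=-86; answer -86

-86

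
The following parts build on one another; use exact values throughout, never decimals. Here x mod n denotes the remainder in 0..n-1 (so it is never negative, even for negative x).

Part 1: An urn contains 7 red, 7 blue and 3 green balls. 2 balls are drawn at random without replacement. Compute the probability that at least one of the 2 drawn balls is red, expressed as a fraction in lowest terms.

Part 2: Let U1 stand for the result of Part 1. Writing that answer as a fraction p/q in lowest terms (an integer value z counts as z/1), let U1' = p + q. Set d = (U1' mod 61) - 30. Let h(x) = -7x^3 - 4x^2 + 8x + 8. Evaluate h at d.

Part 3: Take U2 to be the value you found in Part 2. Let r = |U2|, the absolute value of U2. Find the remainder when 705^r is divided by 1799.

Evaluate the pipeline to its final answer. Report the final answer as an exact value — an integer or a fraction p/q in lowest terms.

64

Part 1: total draws C(17,2) = 136; complement C(10,2) = 45; favorable 136 - 45 = 91; P = 91/136; answer 91/136
Part 2: U1 = 91/136; threaded value p + q = 227; d = 14; -7*(14)^3 - 4*(14)^2 + 8*(14)^1 + 8 = (-19208) + (-784) + (112) + (8) = -19872; answer -19872
Part 3: U2 = -19872; r = 19872; squarings mod 1799: 705^1=705, 705^2=501, 705^4=940, 705^8=291, 705^16=128, 705^32=193, 705^64=1269, 705^128=256, 705^256=772, 705^512=515, 705^1024=772, 705^2048=515, 705^4096=772, 705^8192=515, 705^16384=772; 705^19872 = 705^32 * 705^128 * 705^256 * 705^1024 * 705^2048 * 705^16384 = 64 (mod 1799); answer 64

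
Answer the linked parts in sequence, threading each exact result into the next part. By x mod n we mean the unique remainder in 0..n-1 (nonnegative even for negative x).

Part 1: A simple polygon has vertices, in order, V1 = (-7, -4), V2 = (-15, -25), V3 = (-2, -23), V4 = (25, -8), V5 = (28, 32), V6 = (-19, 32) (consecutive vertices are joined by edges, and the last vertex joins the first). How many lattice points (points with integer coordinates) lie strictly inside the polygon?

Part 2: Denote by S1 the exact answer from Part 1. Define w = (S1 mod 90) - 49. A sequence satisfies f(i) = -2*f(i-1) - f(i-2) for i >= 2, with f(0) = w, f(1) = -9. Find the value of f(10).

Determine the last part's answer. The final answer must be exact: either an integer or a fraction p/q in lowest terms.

-216

Part 1: cross terms: (-7*-25 - -15*-4)=115, (-15*-23 - -2*-25)=295, (-2*-8 - 25*-23)=591, (25*32 - 28*-8)=1024, (28*32 - -19*32)=1504, (-19*-4 - -7*32)=300; twice the area = |3829| = 3829; area = 3829/2; boundary points = 1 + 1 + 3 + 1 + 47 + 12 = 65; strictly interior points = area - boundary/2 + 1 = 1883; answer 1883
Part 2: S1 = 1883; w = 34; f(2) = -2*(-9) - 1*(34) = -16; iterating: f(2)=-16, f(3)=41, f(4)=-66, f(5)=91, f(6)=-116, f(7)=141, f(8)=-166, f(9)=191, f(10)=-216; answer -216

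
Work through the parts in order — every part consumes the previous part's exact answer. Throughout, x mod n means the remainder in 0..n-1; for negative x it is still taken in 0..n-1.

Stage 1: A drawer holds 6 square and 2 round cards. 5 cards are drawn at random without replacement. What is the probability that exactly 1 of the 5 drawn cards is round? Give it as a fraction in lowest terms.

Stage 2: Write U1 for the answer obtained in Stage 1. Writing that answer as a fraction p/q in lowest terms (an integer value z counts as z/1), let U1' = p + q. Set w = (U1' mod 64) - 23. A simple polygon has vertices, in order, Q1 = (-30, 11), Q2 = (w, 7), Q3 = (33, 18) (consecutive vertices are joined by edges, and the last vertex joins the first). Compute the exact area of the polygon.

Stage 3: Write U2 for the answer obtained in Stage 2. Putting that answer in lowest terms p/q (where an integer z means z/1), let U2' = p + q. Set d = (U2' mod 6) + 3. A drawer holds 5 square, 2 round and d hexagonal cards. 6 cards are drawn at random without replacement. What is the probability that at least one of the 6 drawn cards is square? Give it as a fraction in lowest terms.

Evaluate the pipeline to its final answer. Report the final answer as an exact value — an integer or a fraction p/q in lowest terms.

Stage 1: total draws C(8,5) = 56; favorable C(2,1)*C(6,4) = 30; P = 15/28; answer 15/28
Stage 2: U1 = 15/28; threaded value p + q = 43; w = 20; cross terms: (-30*7 - 20*11)=-430, (20*18 - 33*7)=129, (33*11 - -30*18)=903; twice the area = |602| = 602; area = 301; answer 301
Stage 3: U2 = 301; threaded value p + q = 302; d = 5; total draws C(12,6) = 924; complement C(7,6) = 7; favorable 924 - 7 = 917; P = 131/132; answer 131/132

131/132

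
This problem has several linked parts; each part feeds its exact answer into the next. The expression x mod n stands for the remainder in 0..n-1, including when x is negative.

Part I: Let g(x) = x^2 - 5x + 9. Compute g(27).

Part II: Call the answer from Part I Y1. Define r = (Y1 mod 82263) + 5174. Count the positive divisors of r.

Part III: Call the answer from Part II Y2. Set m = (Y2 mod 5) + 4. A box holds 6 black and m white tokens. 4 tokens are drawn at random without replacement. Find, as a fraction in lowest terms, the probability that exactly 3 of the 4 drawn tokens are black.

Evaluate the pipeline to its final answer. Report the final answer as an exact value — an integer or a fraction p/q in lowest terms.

Part I: 1*(27)^2 - 5*(27)^1 + 9 = (729) + (-135) + (9) = 603; answer 603
Part II: Y1 = 603; r = 5777; 5777 = 53 * 109; number of divisors = (1+1) * (1+1) = 4; answer 4
Part III: Y2 = 4; m = 8; total draws C(14,4) = 1001; favorable C(6,3)*C(8,1) = 160; P = 160/1001; answer 160/1001

160/1001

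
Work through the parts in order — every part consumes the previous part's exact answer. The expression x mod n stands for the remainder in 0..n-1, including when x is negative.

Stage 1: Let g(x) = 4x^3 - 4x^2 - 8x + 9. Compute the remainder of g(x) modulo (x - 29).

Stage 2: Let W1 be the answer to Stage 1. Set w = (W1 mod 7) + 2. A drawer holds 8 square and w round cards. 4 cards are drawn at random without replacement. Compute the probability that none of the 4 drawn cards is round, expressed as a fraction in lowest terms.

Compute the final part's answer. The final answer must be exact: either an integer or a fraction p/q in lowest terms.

7/33

Stage 1: remainder = value at the root: 4*(29)^3 - 4*(29)^2 - 8*(29)^1 + 9 = (97556) + (-3364) + (-232) + (9) = 93969; answer 93969
Stage 2: W1 = 93969; w = 3; total draws C(11,4) = 330; favorable C(8,4) = 70; P = 7/33; answer 7/33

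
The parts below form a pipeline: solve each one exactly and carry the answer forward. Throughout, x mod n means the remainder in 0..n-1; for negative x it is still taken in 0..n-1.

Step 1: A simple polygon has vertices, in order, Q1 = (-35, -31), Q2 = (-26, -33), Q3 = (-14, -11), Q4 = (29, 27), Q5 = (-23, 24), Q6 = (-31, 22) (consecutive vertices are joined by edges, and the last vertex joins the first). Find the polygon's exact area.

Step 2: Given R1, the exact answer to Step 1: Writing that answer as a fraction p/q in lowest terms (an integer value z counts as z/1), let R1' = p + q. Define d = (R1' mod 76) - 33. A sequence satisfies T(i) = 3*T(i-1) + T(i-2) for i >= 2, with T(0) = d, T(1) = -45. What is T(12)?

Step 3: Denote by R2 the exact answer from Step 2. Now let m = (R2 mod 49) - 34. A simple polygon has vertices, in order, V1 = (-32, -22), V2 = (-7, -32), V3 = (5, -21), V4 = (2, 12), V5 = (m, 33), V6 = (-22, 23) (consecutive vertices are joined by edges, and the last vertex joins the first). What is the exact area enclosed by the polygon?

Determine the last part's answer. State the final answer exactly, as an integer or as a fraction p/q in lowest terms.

Step 1: cross terms: (-35*-33 - -26*-31)=349, (-26*-11 - -14*-33)=-176, (-14*27 - 29*-11)=-59, (29*24 - -23*27)=1317, (-23*22 - -31*24)=238, (-31*-31 - -35*22)=1731; twice the area = |3400| = 3400; area = 1700; answer 1700
Step 2: R1 = 1700; threaded value p + q = 1701; d = -4; T(2) = 3*(-45) + 1*(-4) = -139; iterating: T(2)=-139, T(3)=-462, T(4)=-1525, T(5)=-5037, T(6)=-16636, T(7)=-54945, T(8)=-181471, T(9)=-599358, T(10)=-1979545, T(11)=-6537993, T(12)=-21593524; answer -21593524
Step 3: R2 = -21593524; m = 7; cross terms: (-32*-32 - -7*-22)=870, (-7*-21 - 5*-32)=307, (5*12 - 2*-21)=102, (2*33 - 7*12)=-18, (7*23 - -22*33)=887, (-22*-22 - -32*23)=1220; twice the area = |3368| = 3368; area = 1684; answer 1684

1684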